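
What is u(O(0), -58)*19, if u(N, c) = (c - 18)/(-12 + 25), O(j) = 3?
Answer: -1444/13 ≈ -111.08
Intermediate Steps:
u(N, c) = -18/13 + c/13 (u(N, c) = (-18 + c)/13 = (-18 + c)*(1/13) = -18/13 + c/13)
u(O(0), -58)*19 = (-18/13 + (1/13)*(-58))*19 = (-18/13 - 58/13)*19 = -76/13*19 = -1444/13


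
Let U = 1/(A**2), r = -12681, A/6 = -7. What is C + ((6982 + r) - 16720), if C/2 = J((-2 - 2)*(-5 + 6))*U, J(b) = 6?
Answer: -3295592/147 ≈ -22419.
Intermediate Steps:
A = -42 (A = 6*(-7) = -42)
U = 1/1764 (U = 1/((-42)**2) = 1/1764 ≈ 0.00056689)
C = 1/147 (C = 2*(6*(1/1764)) = 2*(1/294) = 1/147 ≈ 0.0068027)
C + ((6982 + r) - 16720) = 1/147 + ((6982 - 12681) - 16720) = 1/147 + (-5699 - 16720) = 1/147 - 22419 = -3295592/147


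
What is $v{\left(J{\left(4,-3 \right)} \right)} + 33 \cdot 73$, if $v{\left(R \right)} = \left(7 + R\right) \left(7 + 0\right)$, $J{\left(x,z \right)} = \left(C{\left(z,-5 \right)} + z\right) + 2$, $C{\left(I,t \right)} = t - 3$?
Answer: $2395$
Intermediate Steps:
$C{\left(I,t \right)} = -3 + t$
$J{\left(x,z \right)} = -6 + z$ ($J{\left(x,z \right)} = \left(\left(-3 - 5\right) + z\right) + 2 = \left(-8 + z\right) + 2 = -6 + z$)
$v{\left(R \right)} = 49 + 7 R$ ($v{\left(R \right)} = \left(7 + R\right) 7 = 49 + 7 R$)
$v{\left(J{\left(4,-3 \right)} \right)} + 33 \cdot 73 = \left(49 + 7 \left(-6 - 3\right)\right) + 33 \cdot 73 = \left(49 + 7 \left(-9\right)\right) + 2409 = \left(49 - 63\right) + 2409 = -14 + 2409 = 2395$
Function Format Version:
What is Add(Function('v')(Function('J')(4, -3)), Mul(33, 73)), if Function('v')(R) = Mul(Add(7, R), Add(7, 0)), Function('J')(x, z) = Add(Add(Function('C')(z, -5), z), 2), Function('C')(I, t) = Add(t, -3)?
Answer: 2395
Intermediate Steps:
Function('C')(I, t) = Add(-3, t)
Function('J')(x, z) = Add(-6, z) (Function('J')(x, z) = Add(Add(Add(-3, -5), z), 2) = Add(Add(-8, z), 2) = Add(-6, z))
Function('v')(R) = Add(49, Mul(7, R)) (Function('v')(R) = Mul(Add(7, R), 7) = Add(49, Mul(7, R)))
Add(Function('v')(Function('J')(4, -3)), Mul(33, 73)) = Add(Add(49, Mul(7, Add(-6, -3))), Mul(33, 73)) = Add(Add(49, Mul(7, -9)), 2409) = Add(Add(49, -63), 2409) = Add(-14, 2409) = 2395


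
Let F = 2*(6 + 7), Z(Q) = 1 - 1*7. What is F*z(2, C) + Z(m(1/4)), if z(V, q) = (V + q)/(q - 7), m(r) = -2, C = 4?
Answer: -58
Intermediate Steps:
z(V, q) = (V + q)/(-7 + q)
Z(Q) = -6 (Z(Q) = 1 - 7 = -6)
F = 26 (F = 2*13 = 26)
F*z(2, C) + Z(m(1/4)) = 26*((2 + 4)/(-7 + 4)) - 6 = 26*(6/(-3)) - 6 = 26*(-⅓*6) - 6 = 26*(-2) - 6 = -52 - 6 = -58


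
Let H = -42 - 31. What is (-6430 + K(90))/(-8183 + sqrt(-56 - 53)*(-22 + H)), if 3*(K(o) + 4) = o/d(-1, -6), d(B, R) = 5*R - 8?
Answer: 1000461763/1290959066 - 611305*I*sqrt(109)/67945214 ≈ 0.77498 - 0.093932*I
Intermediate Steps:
d(B, R) = -8 + 5*R
H = -73
K(o) = -4 - o/114 (K(o) = -4 + (o/(-8 + 5*(-6)))/3 = -4 + (o/(-8 - 30))/3 = -4 + (o/(-38))/3 = -4 + (o*(-1/38))/3 = -4 + (-o/38)/3 = -4 - o/114)
(-6430 + K(90))/(-8183 + sqrt(-56 - 53)*(-22 + H)) = (-6430 + (-4 - 1/114*90))/(-8183 + sqrt(-56 - 53)*(-22 - 73)) = (-6430 + (-4 - 15/19))/(-8183 + sqrt(-109)*(-95)) = (-6430 - 91/19)/(-8183 + (I*sqrt(109))*(-95)) = -122261/(19*(-8183 - 95*I*sqrt(109)))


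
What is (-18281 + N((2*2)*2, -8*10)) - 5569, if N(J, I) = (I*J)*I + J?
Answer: 27358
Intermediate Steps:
N(J, I) = J + J*I² (N(J, I) = J*I² + J = J + J*I²)
(-18281 + N((2*2)*2, -8*10)) - 5569 = (-18281 + ((2*2)*2)*(1 + (-8*10)²)) - 5569 = (-18281 + (4*2)*(1 + (-80)²)) - 5569 = (-18281 + 8*(1 + 6400)) - 5569 = (-18281 + 8*6401) - 5569 = (-18281 + 51208) - 5569 = 32927 - 5569 = 27358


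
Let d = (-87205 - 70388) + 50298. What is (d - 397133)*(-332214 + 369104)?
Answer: -18608348920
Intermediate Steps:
d = -107295 (d = -157593 + 50298 = -107295)
(d - 397133)*(-332214 + 369104) = (-107295 - 397133)*(-332214 + 369104) = -504428*36890 = -18608348920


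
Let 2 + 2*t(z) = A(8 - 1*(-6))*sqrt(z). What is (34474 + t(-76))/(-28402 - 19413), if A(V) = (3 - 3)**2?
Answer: -34473/47815 ≈ -0.72097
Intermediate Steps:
A(V) = 0 (A(V) = 0**2 = 0)
t(z) = -1 (t(z) = -1 + (0*sqrt(z))/2 = -1 + (1/2)*0 = -1 + 0 = -1)
(34474 + t(-76))/(-28402 - 19413) = (34474 - 1)/(-28402 - 19413) = 34473/(-47815) = 34473*(-1/47815) = -34473/47815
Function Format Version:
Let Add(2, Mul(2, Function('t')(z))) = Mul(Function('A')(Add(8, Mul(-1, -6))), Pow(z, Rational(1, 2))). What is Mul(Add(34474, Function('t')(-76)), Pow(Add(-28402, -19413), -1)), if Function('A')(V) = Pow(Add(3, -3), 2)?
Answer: Rational(-34473, 47815) ≈ -0.72097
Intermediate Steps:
Function('A')(V) = 0 (Function('A')(V) = Pow(0, 2) = 0)
Function('t')(z) = -1 (Function('t')(z) = Add(-1, Mul(Rational(1, 2), Mul(0, Pow(z, Rational(1, 2))))) = Add(-1, Mul(Rational(1, 2), 0)) = Add(-1, 0) = -1)
Mul(Add(34474, Function('t')(-76)), Pow(Add(-28402, -19413), -1)) = Mul(Add(34474, -1), Pow(Add(-28402, -19413), -1)) = Mul(34473, Pow(-47815, -1)) = Mul(34473, Rational(-1, 47815)) = Rational(-34473, 47815)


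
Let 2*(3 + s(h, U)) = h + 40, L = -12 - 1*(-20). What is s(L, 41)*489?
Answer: 10269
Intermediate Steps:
L = 8 (L = -12 + 20 = 8)
s(h, U) = 17 + h/2 (s(h, U) = -3 + (h + 40)/2 = -3 + (40 + h)/2 = -3 + (20 + h/2) = 17 + h/2)
s(L, 41)*489 = (17 + (½)*8)*489 = (17 + 4)*489 = 21*489 = 10269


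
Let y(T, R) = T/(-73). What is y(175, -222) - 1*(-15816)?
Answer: 1154393/73 ≈ 15814.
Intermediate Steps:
y(T, R) = -T/73 (y(T, R) = T*(-1/73) = -T/73)
y(175, -222) - 1*(-15816) = -1/73*175 - 1*(-15816) = -175/73 + 15816 = 1154393/73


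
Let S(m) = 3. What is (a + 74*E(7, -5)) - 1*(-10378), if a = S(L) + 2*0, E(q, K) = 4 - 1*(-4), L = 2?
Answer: 10973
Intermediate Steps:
E(q, K) = 8 (E(q, K) = 4 + 4 = 8)
a = 3 (a = 3 + 2*0 = 3 + 0 = 3)
(a + 74*E(7, -5)) - 1*(-10378) = (3 + 74*8) - 1*(-10378) = (3 + 592) + 10378 = 595 + 10378 = 10973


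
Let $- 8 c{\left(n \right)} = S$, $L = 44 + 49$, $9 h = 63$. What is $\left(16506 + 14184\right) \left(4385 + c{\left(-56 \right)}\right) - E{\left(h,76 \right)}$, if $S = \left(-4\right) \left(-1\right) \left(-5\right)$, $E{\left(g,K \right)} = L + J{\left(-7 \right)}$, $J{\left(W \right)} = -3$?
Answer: $134652285$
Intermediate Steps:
$h = 7$ ($h = \frac{1}{9} \cdot 63 = 7$)
$L = 93$
$E{\left(g,K \right)} = 90$ ($E{\left(g,K \right)} = 93 - 3 = 90$)
$S = -20$ ($S = 4 \left(-5\right) = -20$)
$c{\left(n \right)} = \frac{5}{2}$ ($c{\left(n \right)} = \left(- \frac{1}{8}\right) \left(-20\right) = \frac{5}{2}$)
$\left(16506 + 14184\right) \left(4385 + c{\left(-56 \right)}\right) - E{\left(h,76 \right)} = \left(16506 + 14184\right) \left(4385 + \frac{5}{2}\right) - 90 = 30690 \cdot \frac{8775}{2} - 90 = 134652375 - 90 = 134652285$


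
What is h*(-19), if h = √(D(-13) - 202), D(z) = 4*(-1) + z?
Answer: -19*I*√219 ≈ -281.17*I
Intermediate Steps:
D(z) = -4 + z
h = I*√219 (h = √((-4 - 13) - 202) = √(-17 - 202) = √(-219) = I*√219 ≈ 14.799*I)
h*(-19) = (I*√219)*(-19) = -19*I*√219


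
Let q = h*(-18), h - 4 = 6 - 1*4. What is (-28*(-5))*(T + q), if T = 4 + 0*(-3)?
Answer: -14560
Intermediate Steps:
h = 6 (h = 4 + (6 - 1*4) = 4 + (6 - 4) = 4 + 2 = 6)
q = -108 (q = 6*(-18) = -108)
T = 4 (T = 4 + 0 = 4)
(-28*(-5))*(T + q) = (-28*(-5))*(4 - 108) = 140*(-104) = -14560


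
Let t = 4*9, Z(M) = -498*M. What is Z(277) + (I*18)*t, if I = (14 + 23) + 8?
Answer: -108786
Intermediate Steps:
I = 45 (I = 37 + 8 = 45)
t = 36
Z(277) + (I*18)*t = -498*277 + (45*18)*36 = -137946 + 810*36 = -137946 + 29160 = -108786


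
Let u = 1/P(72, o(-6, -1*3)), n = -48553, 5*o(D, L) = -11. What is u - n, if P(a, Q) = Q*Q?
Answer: 5874938/121 ≈ 48553.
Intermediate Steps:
o(D, L) = -11/5 (o(D, L) = (⅕)*(-11) = -11/5)
P(a, Q) = Q²
u = 25/121 (u = 1/((-11/5)²) = 1/(121/25) = 25/121 ≈ 0.20661)
u - n = 25/121 - 1*(-48553) = 25/121 + 48553 = 5874938/121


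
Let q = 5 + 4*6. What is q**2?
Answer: 841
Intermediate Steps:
q = 29 (q = 5 + 24 = 29)
q**2 = 29**2 = 841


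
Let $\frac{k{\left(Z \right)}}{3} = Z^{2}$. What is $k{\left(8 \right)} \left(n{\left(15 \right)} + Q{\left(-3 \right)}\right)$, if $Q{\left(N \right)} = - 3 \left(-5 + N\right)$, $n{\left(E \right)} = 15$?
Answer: $7488$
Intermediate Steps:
$k{\left(Z \right)} = 3 Z^{2}$
$Q{\left(N \right)} = 15 - 3 N$
$k{\left(8 \right)} \left(n{\left(15 \right)} + Q{\left(-3 \right)}\right) = 3 \cdot 8^{2} \left(15 + \left(15 - -9\right)\right) = 3 \cdot 64 \left(15 + \left(15 + 9\right)\right) = 192 \left(15 + 24\right) = 192 \cdot 39 = 7488$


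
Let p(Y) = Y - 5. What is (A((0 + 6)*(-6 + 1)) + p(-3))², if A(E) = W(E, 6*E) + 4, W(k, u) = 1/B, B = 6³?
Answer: 744769/46656 ≈ 15.963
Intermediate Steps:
B = 216
p(Y) = -5 + Y
W(k, u) = 1/216
A(E) = 865/216 (A(E) = 1/216 + 4 = 865/216)
(A((0 + 6)*(-6 + 1)) + p(-3))² = (865/216 + (-5 - 3))² = (865/216 - 8)² = (-863/216)² = 744769/46656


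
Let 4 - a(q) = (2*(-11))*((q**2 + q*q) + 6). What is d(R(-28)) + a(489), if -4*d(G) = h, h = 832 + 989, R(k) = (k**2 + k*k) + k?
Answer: 42084019/4 ≈ 1.0521e+7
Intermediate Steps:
R(k) = k + 2*k**2 (R(k) = (k**2 + k**2) + k = 2*k**2 + k = k + 2*k**2)
h = 1821
d(G) = -1821/4 (d(G) = -1/4*1821 = -1821/4)
a(q) = 136 + 44*q**2 (a(q) = 4 - 2*(-11)*((q**2 + q*q) + 6) = 4 - (-22)*((q**2 + q**2) + 6) = 4 - (-22)*(2*q**2 + 6) = 4 - (-22)*(6 + 2*q**2) = 4 - (-132 - 44*q**2) = 4 + (132 + 44*q**2) = 136 + 44*q**2)
d(R(-28)) + a(489) = -1821/4 + (136 + 44*489**2) = -1821/4 + (136 + 44*239121) = -1821/4 + (136 + 10521324) = -1821/4 + 10521460 = 42084019/4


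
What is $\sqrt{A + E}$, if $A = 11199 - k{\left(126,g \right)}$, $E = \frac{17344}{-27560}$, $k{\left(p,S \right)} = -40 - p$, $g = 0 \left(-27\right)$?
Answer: $\frac{\sqrt{134872635365}}{3445} \approx 106.6$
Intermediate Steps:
$g = 0$
$E = - \frac{2168}{3445}$ ($E = 17344 \left(- \frac{1}{27560}\right) = - \frac{2168}{3445} \approx -0.62932$)
$A = 11365$ ($A = 11199 - \left(-40 - 126\right) = 11199 - -166 = 11199 + 166 = 11365$)
$\sqrt{A + E} = \sqrt{11365 - \frac{2168}{3445}} = \sqrt{\frac{39150257}{3445}} = \frac{\sqrt{134872635365}}{3445}$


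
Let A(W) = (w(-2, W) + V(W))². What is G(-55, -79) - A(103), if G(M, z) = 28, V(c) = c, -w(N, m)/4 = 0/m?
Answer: -10581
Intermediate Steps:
w(N, m) = 0 (w(N, m) = -0/m = -4*0 = 0)
A(W) = W² (A(W) = (0 + W)² = W²)
G(-55, -79) - A(103) = 28 - 1*103² = 28 - 1*10609 = 28 - 10609 = -10581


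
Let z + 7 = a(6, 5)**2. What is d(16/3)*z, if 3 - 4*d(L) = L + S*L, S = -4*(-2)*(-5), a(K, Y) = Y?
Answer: 1899/2 ≈ 949.50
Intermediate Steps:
S = -40 (S = 8*(-5) = -40)
d(L) = 3/4 + 39*L/4 (d(L) = 3/4 - (L - 40*L)/4 = 3/4 - (-39)*L/4 = 3/4 + 39*L/4)
z = 18 (z = -7 + 5**2 = -7 + 25 = 18)
d(16/3)*z = (3/4 + 39*(16/3)/4)*18 = (3/4 + 39*(16*(1/3))/4)*18 = (3/4 + (39/4)*(16/3))*18 = (3/4 + 52)*18 = (211/4)*18 = 1899/2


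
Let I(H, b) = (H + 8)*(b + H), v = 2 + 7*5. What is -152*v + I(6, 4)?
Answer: -5484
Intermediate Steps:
v = 37 (v = 2 + 35 = 37)
I(H, b) = (8 + H)*(H + b)
-152*v + I(6, 4) = -152*37 + (6² + 8*6 + 8*4 + 6*4) = -5624 + (36 + 48 + 32 + 24) = -5624 + 140 = -5484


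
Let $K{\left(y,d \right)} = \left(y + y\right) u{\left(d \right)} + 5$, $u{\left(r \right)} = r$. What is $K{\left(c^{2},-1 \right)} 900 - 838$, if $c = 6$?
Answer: $-61138$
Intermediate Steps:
$K{\left(y,d \right)} = 5 + 2 d y$ ($K{\left(y,d \right)} = \left(y + y\right) d + 5 = 2 y d + 5 = 2 d y + 5 = 5 + 2 d y$)
$K{\left(c^{2},-1 \right)} 900 - 838 = \left(5 + 2 \left(-1\right) 6^{2}\right) 900 - 838 = \left(5 + 2 \left(-1\right) 36\right) 900 - 838 = \left(5 - 72\right) 900 - 838 = \left(-67\right) 900 - 838 = -60300 - 838 = -61138$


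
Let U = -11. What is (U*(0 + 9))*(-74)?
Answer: 7326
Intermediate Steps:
(U*(0 + 9))*(-74) = -11*(0 + 9)*(-74) = -11*9*(-74) = -99*(-74) = 7326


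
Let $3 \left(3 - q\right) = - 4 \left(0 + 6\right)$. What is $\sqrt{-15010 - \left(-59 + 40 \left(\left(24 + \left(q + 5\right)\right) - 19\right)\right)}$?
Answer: $i \sqrt{15791} \approx 125.66 i$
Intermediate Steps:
$q = 11$ ($q = 3 - \frac{\left(-4\right) \left(0 + 6\right)}{3} = 3 - \frac{\left(-4\right) 6}{3} = 3 - -8 = 3 + 8 = 11$)
$\sqrt{-15010 - \left(-59 + 40 \left(\left(24 + \left(q + 5\right)\right) - 19\right)\right)} = \sqrt{-15010 + \left(- 40 \left(\left(24 + \left(11 + 5\right)\right) - 19\right) + 59\right)} = \sqrt{-15010 + \left(- 40 \left(\left(24 + 16\right) - 19\right) + 59\right)} = \sqrt{-15010 + \left(- 40 \left(40 - 19\right) + 59\right)} = \sqrt{-15010 + \left(\left(-40\right) 21 + 59\right)} = \sqrt{-15010 + \left(-840 + 59\right)} = \sqrt{-15010 - 781} = \sqrt{-15791} = i \sqrt{15791}$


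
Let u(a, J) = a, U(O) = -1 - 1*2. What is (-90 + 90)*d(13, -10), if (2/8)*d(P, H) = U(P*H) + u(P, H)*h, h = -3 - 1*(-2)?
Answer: 0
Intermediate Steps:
U(O) = -3 (U(O) = -1 - 2 = -3)
h = -1 (h = -3 + 2 = -1)
d(P, H) = -12 - 4*P (d(P, H) = 4*(-3 + P*(-1)) = 4*(-3 - P) = -12 - 4*P)
(-90 + 90)*d(13, -10) = (-90 + 90)*(-12 - 4*13) = 0*(-12 - 52) = 0*(-64) = 0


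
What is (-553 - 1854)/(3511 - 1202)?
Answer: -2407/2309 ≈ -1.0424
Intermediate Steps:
(-553 - 1854)/(3511 - 1202) = -2407/2309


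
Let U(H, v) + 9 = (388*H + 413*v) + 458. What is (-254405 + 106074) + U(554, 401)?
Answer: 232683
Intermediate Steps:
U(H, v) = 449 + 388*H + 413*v (U(H, v) = -9 + ((388*H + 413*v) + 458) = -9 + (458 + 388*H + 413*v) = 449 + 388*H + 413*v)
(-254405 + 106074) + U(554, 401) = (-254405 + 106074) + (449 + 388*554 + 413*401) = -148331 + (449 + 214952 + 165613) = -148331 + 381014 = 232683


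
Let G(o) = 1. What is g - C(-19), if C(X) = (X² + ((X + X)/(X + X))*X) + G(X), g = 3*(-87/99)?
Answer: -3802/11 ≈ -345.64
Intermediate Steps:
g = -29/11 (g = 3*(-87*1/99) = 3*(-29/33) = -29/11 ≈ -2.6364)
C(X) = 1 + X + X² (C(X) = (X² + ((X + X)/(X + X))*X) + 1 = (X² + ((2*X)/((2*X)))*X) + 1 = (X² + ((2*X)*(1/(2*X)))*X) + 1 = (X² + 1*X) + 1 = (X² + X) + 1 = (X + X²) + 1 = 1 + X + X²)
g - C(-19) = -29/11 - (1 - 19 + (-19)²) = -29/11 - (1 - 19 + 361) = -29/11 - 1*343 = -29/11 - 343 = -3802/11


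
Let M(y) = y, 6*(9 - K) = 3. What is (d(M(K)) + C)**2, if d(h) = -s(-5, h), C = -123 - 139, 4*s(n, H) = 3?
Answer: 1104601/16 ≈ 69038.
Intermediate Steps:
K = 17/2 (K = 9 - 1/6*3 = 9 - 1/2 = 17/2 ≈ 8.5000)
s(n, H) = 3/4 (s(n, H) = (1/4)*3 = 3/4)
C = -262
d(h) = -3/4 (d(h) = -1*3/4 = -3/4)
(d(M(K)) + C)**2 = (-3/4 - 262)**2 = (-1051/4)**2 = 1104601/16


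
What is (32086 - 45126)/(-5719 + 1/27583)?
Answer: 44960290/19718397 ≈ 2.2801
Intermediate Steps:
(32086 - 45126)/(-5719 + 1/27583) = -13040/(-5719 + 1/27583) = -13040/(-157747176/27583) = -13040*(-27583/157747176) = 44960290/19718397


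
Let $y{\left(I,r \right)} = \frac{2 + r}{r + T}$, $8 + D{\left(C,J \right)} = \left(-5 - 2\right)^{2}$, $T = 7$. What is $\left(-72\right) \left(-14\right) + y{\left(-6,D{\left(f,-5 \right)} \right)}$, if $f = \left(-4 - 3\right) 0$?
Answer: $\frac{48427}{48} \approx 1008.9$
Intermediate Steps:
$f = 0$ ($f = \left(-7\right) 0 = 0$)
$D{\left(C,J \right)} = 41$ ($D{\left(C,J \right)} = -8 + \left(-5 - 2\right)^{2} = -8 + \left(-7\right)^{2} = -8 + 49 = 41$)
$y{\left(I,r \right)} = \frac{2 + r}{7 + r}$ ($y{\left(I,r \right)} = \frac{2 + r}{r + 7} = \frac{2 + r}{7 + r}$)
$\left(-72\right) \left(-14\right) + y{\left(-6,D{\left(f,-5 \right)} \right)} = \left(-72\right) \left(-14\right) + \frac{2 + 41}{7 + 41} = 1008 + \frac{1}{48} \cdot 43 = 1008 + \frac{43}{48} = \frac{48427}{48}$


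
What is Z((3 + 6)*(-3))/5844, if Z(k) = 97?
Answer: 97/5844 ≈ 0.016598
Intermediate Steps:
Z((3 + 6)*(-3))/5844 = 97/5844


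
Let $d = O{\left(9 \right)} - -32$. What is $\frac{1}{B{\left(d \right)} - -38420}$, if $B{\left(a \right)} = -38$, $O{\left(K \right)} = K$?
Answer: $\frac{1}{38382} \approx 2.6054 \cdot 10^{-5}$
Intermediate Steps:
$d = 41$ ($d = 9 - -32 = 9 + 32 = 41$)
$\frac{1}{B{\left(d \right)} - -38420} = \frac{1}{-38 - -38420} = \frac{1}{-38 + 38420} = \frac{1}{38382}$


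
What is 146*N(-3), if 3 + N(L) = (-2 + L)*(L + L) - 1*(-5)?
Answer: 4672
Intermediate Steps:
N(L) = 2 + 2*L*(-2 + L) (N(L) = -3 + ((-2 + L)*(L + L) - 1*(-5)) = -3 + ((-2 + L)*(2*L) + 5) = -3 + (2*L*(-2 + L) + 5) = -3 + (5 + 2*L*(-2 + L)) = 2 + 2*L*(-2 + L))
146*N(-3) = 146*(2 - 4*(-3) + 2*(-3)²) = 146*(2 + 12 + 2*9) = 146*(2 + 12 + 18) = 146*32 = 4672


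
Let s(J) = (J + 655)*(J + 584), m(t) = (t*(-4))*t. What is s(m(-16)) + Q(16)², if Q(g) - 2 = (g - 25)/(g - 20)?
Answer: 2598049/16 ≈ 1.6238e+5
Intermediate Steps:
Q(g) = 2 + (-25 + g)/(-20 + g) (Q(g) = 2 + (g - 25)/(g - 20) = 2 + (-25 + g)/(-20 + g))
m(t) = -4*t² (m(t) = (-4*t)*t = -4*t²)
s(J) = (584 + J)*(655 + J) (s(J) = (655 + J)*(584 + J) = (584 + J)*(655 + J))
s(m(-16)) + Q(16)² = (382520 + (-4*(-16)²)² + 1239*(-4*(-16)²)) + ((-65 + 3*16)/(-20 + 16))² = (382520 + (-4*256)² + 1239*(-4*256)) + ((-65 + 48)/(-4))² = (382520 + (-1024)² + 1239*(-1024)) + (-¼*(-17))² = (382520 + 1048576 - 1268736) + (17/4)² = 162360 + 289/16 = 2598049/16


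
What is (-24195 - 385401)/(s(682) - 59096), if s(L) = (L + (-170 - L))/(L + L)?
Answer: 93114824/13434519 ≈ 6.9310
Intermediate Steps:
s(L) = -85/L (s(L) = -170*1/(2*L) = -85/L)
(-24195 - 385401)/(s(682) - 59096) = (-24195 - 385401)/(-85/682 - 59096) = -409596/(-85*1/682 - 59096) = -409596/(-85/682 - 59096) = -409596/(-40303557/682) = -409596*(-682/40303557) = 93114824/13434519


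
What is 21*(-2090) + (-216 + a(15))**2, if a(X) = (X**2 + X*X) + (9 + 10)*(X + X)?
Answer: 602526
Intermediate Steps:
a(X) = 2*X**2 + 38*X (a(X) = (X**2 + X**2) + 19*(2*X) = 2*X**2 + 38*X)
21*(-2090) + (-216 + a(15))**2 = 21*(-2090) + (-216 + 2*15*(19 + 15))**2 = -43890 + (-216 + 2*15*34)**2 = -43890 + (-216 + 1020)**2 = -43890 + 804**2 = -43890 + 646416 = 602526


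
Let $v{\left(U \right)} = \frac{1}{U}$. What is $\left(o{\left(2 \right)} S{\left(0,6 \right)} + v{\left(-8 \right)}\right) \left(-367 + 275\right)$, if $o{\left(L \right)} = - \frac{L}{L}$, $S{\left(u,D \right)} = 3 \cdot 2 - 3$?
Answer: $\frac{575}{2} \approx 287.5$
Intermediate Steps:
$S{\left(u,D \right)} = 3$ ($S{\left(u,D \right)} = 6 - 3 = 3$)
$o{\left(L \right)} = -1$ ($o{\left(L \right)} = \left(-1\right) 1 = -1$)
$\left(o{\left(2 \right)} S{\left(0,6 \right)} + v{\left(-8 \right)}\right) \left(-367 + 275\right) = \left(\left(-1\right) 3 + \frac{1}{-8}\right) \left(-367 + 275\right) = \left(-3 - \frac{1}{8}\right) \left(-92\right) = \left(- \frac{25}{8}\right) \left(-92\right) = \frac{575}{2}$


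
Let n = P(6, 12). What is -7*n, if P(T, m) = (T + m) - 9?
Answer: -63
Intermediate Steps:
P(T, m) = -9 + T + m
n = 9 (n = -9 + 6 + 12 = 9)
-7*n = -7*9 = -63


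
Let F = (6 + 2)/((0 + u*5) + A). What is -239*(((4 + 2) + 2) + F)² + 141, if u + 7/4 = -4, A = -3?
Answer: -229138995/16129 ≈ -14207.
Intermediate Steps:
u = -23/4 (u = -7/4 - 4 = -23/4 ≈ -5.7500)
F = -32/127 (F = (6 + 2)/((0 - 23/4*5) - 3) = 8/((0 - 115/4) - 3) = 8/(-115/4 - 3) = 8/(-127/4) = 8*(-4/127) = -32/127 ≈ -0.25197)
-239*(((4 + 2) + 2) + F)² + 141 = -239*(((4 + 2) + 2) - 32/127)² + 141 = -239*((6 + 2) - 32/127)² + 141 = -239*(8 - 32/127)² + 141 = -239*(984/127)² + 141 = -239*968256/16129 + 141 = -231413184/16129 + 141 = -229138995/16129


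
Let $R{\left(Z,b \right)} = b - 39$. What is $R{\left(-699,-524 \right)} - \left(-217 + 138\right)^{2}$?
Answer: $-6804$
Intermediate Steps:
$R{\left(Z,b \right)} = -39 + b$
$R{\left(-699,-524 \right)} - \left(-217 + 138\right)^{2} = \left(-39 - 524\right) - \left(-217 + 138\right)^{2} = -563 - \left(-79\right)^{2} = -563 - 6241 = -6804$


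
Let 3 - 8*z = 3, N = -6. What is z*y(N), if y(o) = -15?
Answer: 0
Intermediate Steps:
z = 0 (z = 3/8 - 1/8*3 = 3/8 - 3/8 = 0)
z*y(N) = 0*(-15) = 0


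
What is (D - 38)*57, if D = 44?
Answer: 342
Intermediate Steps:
(D - 38)*57 = (44 - 38)*57 = 6*57 = 342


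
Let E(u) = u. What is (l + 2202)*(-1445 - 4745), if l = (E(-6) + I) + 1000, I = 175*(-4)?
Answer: -15450240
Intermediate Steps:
I = -700
l = 294 (l = (-6 - 700) + 1000 = -706 + 1000 = 294)
(l + 2202)*(-1445 - 4745) = (294 + 2202)*(-1445 - 4745) = 2496*(-6190) = -15450240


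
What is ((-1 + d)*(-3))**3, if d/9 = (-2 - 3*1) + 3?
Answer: 185193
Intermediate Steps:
d = -18 (d = 9*((-2 - 3*1) + 3) = 9*((-2 - 3) + 3) = 9*(-5 + 3) = 9*(-2) = -18)
((-1 + d)*(-3))**3 = ((-1 - 18)*(-3))**3 = (-19*(-3))**3 = 57**3 = 185193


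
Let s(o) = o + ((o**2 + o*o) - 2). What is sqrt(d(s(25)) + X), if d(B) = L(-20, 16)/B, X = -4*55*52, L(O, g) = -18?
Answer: I*sqrt(18538874674)/1273 ≈ 106.96*I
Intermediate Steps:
X = -11440 (X = -220*52 = -11440)
s(o) = -2 + o + 2*o**2 (s(o) = o + ((o**2 + o**2) - 2) = o + (2*o**2 - 2) = o + (-2 + 2*o**2) = -2 + o + 2*o**2)
d(B) = -18/B
sqrt(d(s(25)) + X) = sqrt(-18/(-2 + 25 + 2*25**2) - 11440) = sqrt(-18/(-2 + 25 + 2*625) - 11440) = sqrt(-18/(-2 + 25 + 1250) - 11440) = sqrt(-18/1273 - 11440) = sqrt(-14563138/1273) = I*sqrt(18538874674)/1273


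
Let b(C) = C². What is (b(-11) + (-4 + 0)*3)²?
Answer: 11881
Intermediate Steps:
(b(-11) + (-4 + 0)*3)² = ((-11)² + (-4 + 0)*3)² = (121 - 4*3)² = (121 - 12)² = 109² = 11881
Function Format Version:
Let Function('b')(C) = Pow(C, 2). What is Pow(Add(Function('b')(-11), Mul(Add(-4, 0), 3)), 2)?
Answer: 11881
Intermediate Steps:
Pow(Add(Function('b')(-11), Mul(Add(-4, 0), 3)), 2) = Pow(Add(Pow(-11, 2), Mul(Add(-4, 0), 3)), 2) = Pow(Add(121, Mul(-4, 3)), 2) = Pow(Add(121, -12), 2) = Pow(109, 2) = 11881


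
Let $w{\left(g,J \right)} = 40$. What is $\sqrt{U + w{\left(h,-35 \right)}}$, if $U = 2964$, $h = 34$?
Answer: $2 \sqrt{751} \approx 54.809$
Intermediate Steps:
$\sqrt{U + w{\left(h,-35 \right)}} = \sqrt{2964 + 40} = \sqrt{3004} = 2 \sqrt{751}$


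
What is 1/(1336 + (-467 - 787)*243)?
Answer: -1/303386 ≈ -3.2961e-6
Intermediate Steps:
1/(1336 + (-467 - 787)*243) = 1/(1336 - 1254*243) = 1/(1336 - 304722) = 1/(-303386) = -1/303386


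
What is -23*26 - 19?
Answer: -617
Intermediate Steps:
-23*26 - 19 = -598 - 19 = -617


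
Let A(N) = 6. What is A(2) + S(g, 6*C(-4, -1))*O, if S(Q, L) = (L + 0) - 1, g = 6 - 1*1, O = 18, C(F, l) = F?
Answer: -444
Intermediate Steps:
g = 5 (g = 6 - 1 = 5)
S(Q, L) = -1 + L (S(Q, L) = L - 1 = -1 + L)
A(2) + S(g, 6*C(-4, -1))*O = 6 + (-1 + 6*(-4))*18 = 6 + (-1 - 24)*18 = 6 - 25*18 = 6 - 450 = -444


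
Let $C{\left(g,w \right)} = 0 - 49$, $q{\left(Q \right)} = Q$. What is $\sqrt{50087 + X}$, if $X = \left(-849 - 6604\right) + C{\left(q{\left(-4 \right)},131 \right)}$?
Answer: $\sqrt{42585} \approx 206.36$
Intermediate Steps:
$C{\left(g,w \right)} = -49$ ($C{\left(g,w \right)} = 0 - 49 = -49$)
$X = -7502$ ($X = \left(-849 - 6604\right) - 49 = -7453 - 49 = -7502$)
$\sqrt{50087 + X} = \sqrt{50087 - 7502} = \sqrt{42585}$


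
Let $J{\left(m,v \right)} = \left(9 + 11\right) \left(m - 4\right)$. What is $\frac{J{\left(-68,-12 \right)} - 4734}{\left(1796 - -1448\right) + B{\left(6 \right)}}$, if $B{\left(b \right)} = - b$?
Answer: $- \frac{3087}{1619} \approx -1.9067$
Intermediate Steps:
$J{\left(m,v \right)} = -80 + 20 m$ ($J{\left(m,v \right)} = 20 \left(-4 + m\right) = -80 + 20 m$)
$\frac{J{\left(-68,-12 \right)} - 4734}{\left(1796 - -1448\right) + B{\left(6 \right)}} = \frac{\left(-80 + 20 \left(-68\right)\right) - 4734}{\left(1796 - -1448\right) - 6} = \frac{\left(-80 - 1360\right) - 4734}{\left(1796 + 1448\right) - 6} = \frac{-1440 - 4734}{3244 - 6} = - \frac{6174}{3238} = \left(-6174\right) \frac{1}{3238} = - \frac{3087}{1619}$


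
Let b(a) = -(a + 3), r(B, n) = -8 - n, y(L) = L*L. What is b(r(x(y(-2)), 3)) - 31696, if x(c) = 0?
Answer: -31688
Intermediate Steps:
y(L) = L²
b(a) = -3 - a (b(a) = -(3 + a) = -3 - a)
b(r(x(y(-2)), 3)) - 31696 = (-3 - (-8 - 1*3)) - 31696 = (-3 - (-8 - 3)) - 31696 = (-3 - 1*(-11)) - 31696 = (-3 + 11) - 31696 = 8 - 31696 = -31688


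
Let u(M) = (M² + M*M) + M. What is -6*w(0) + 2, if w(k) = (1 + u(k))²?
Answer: -4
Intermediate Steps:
u(M) = M + 2*M² (u(M) = (M² + M²) + M = 2*M² + M = M + 2*M²)
w(k) = (1 + k*(1 + 2*k))²
-6*w(0) + 2 = -6*(1 + 0*(1 + 2*0))² + 2 = -6*(1 + 0*(1 + 0))² + 2 = -6*(1 + 0*1)² + 2 = -6*(1 + 0)² + 2 = -6*1² + 2 = -6*1 + 2 = -6 + 2 = -4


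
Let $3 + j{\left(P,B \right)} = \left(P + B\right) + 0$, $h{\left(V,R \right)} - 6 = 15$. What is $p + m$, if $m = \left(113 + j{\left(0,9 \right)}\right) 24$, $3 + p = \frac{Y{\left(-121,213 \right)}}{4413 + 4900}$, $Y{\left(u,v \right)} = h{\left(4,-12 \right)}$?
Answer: $\frac{26570010}{9313} \approx 2853.0$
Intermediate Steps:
$h{\left(V,R \right)} = 21$ ($h{\left(V,R \right)} = 6 + 15 = 21$)
$j{\left(P,B \right)} = -3 + B + P$ ($j{\left(P,B \right)} = -3 + \left(\left(P + B\right) + 0\right) = -3 + \left(\left(B + P\right) + 0\right) = -3 + \left(B + P\right) = -3 + B + P$)
$Y{\left(u,v \right)} = 21$
$p = - \frac{27918}{9313}$ ($p = -3 + \frac{21}{4413 + 4900} = -3 + \frac{21}{9313} = - \frac{27918}{9313} \approx -2.9977$)
$m = 2856$ ($m = \left(113 + \left(-3 + 9 + 0\right)\right) 24 = \left(113 + 6\right) 24 = 119 \cdot 24 = 2856$)
$p + m = - \frac{27918}{9313} + 2856 = \frac{26570010}{9313}$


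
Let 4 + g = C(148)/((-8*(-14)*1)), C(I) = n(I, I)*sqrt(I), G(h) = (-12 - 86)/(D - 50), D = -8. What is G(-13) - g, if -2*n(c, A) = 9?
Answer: 165/29 + 9*sqrt(37)/112 ≈ 6.1785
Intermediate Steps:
n(c, A) = -9/2 (n(c, A) = -1/2*9 = -9/2)
G(h) = 49/29 (G(h) = (-12 - 86)/(-8 - 50) = -98/(-58) = -98*(-1/58) = 49/29)
C(I) = -9*sqrt(I)/2
g = -4 - 9*sqrt(37)/112 (g = -4 + (-9*sqrt(37))/((-8*(-14)*1)) = -4 + (-9*sqrt(37))/((112*1)) = -4 - 9*sqrt(37)/112 ≈ -4.4888)
G(-13) - g = 49/29 - (-4 - 9*sqrt(37)/112) = 49/29 + (4 + 9*sqrt(37)/112) = 165/29 + 9*sqrt(37)/112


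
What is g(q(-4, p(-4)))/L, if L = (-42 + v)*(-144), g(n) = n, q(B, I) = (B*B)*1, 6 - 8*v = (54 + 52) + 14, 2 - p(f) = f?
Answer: 4/2025 ≈ 0.0019753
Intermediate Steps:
p(f) = 2 - f
v = -57/4 (v = 3/4 - ((54 + 52) + 14)/8 = 3/4 - (106 + 14)/8 = 3/4 - 1/8*120 = 3/4 - 15 = -57/4 ≈ -14.250)
q(B, I) = B**2 (q(B, I) = B**2*1 = B**2)
L = 8100 (L = (-42 - 57/4)*(-144) = -225/4*(-144) = 8100)
g(q(-4, p(-4)))/L = (-4)**2/8100 = 16*(1/8100) = 4/2025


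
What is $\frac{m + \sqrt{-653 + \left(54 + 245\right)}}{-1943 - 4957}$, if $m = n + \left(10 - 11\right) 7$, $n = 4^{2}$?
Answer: $- \frac{3}{2300} - \frac{i \sqrt{354}}{6900} \approx -0.0013043 - 0.0027268 i$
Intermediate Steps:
$n = 16$
$m = 9$ ($m = 16 + \left(10 - 11\right) 7 = 16 - 7 = 9$)
$\frac{m + \sqrt{-653 + \left(54 + 245\right)}}{-1943 - 4957} = \frac{9 + \sqrt{-653 + \left(54 + 245\right)}}{-1943 - 4957} = \frac{9 + \sqrt{-653 + 299}}{-6900} = \left(9 + \sqrt{-354}\right) \left(- \frac{1}{6900}\right) = \left(9 + i \sqrt{354}\right) \left(- \frac{1}{6900}\right) = - \frac{3}{2300} - \frac{i \sqrt{354}}{6900}$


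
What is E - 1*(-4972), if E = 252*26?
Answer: 11524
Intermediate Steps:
E = 6552
E - 1*(-4972) = 6552 - 1*(-4972) = 6552 + 4972 = 11524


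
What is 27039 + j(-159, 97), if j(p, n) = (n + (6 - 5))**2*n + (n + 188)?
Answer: 958912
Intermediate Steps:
j(p, n) = 188 + n + n*(1 + n)**2 (j(p, n) = (n + 1)**2*n + (188 + n) = (1 + n)**2*n + (188 + n) = n*(1 + n)**2 + (188 + n) = 188 + n + n*(1 + n)**2)
27039 + j(-159, 97) = 27039 + (188 + 97 + 97*(1 + 97)**2) = 27039 + (188 + 97 + 97*98**2) = 27039 + (188 + 97 + 97*9604) = 27039 + (188 + 97 + 931588) = 27039 + 931873 = 958912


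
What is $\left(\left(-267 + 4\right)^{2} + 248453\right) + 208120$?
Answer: $525742$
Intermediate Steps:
$\left(\left(-267 + 4\right)^{2} + 248453\right) + 208120 = \left(\left(-263\right)^{2} + 248453\right) + 208120 = \left(69169 + 248453\right) + 208120 = 317622 + 208120 = 525742$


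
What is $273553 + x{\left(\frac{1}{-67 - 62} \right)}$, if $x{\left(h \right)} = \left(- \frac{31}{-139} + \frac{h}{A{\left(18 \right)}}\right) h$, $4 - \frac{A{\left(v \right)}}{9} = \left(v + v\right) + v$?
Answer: $\frac{284739825036461}{1040894550} \approx 2.7355 \cdot 10^{5}$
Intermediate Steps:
$A{\left(v \right)} = 36 - 27 v$ ($A{\left(v \right)} = 36 - 9 \left(\left(v + v\right) + v\right) = 36 - 9 \left(2 v + v\right) = 36 - 9 \cdot 3 v = 36 - 27 v$)
$x{\left(h \right)} = h \left(\frac{31}{139} - \frac{h}{450}\right)$ ($x{\left(h \right)} = \left(- \frac{31}{-139} + \frac{h}{36 - 486}\right) h = \left(\left(-31\right) \left(- \frac{1}{139}\right) + \frac{h}{36 - 486}\right) h = \left(\frac{31}{139} + \frac{h}{-450}\right) h = \left(\frac{31}{139} + h \left(- \frac{1}{450}\right)\right) h = \left(\frac{31}{139} - \frac{h}{450}\right) h = h \left(\frac{31}{139} - \frac{h}{450}\right)$)
$273553 + x{\left(\frac{1}{-67 - 62} \right)} = 273553 + \frac{13950 - \frac{139}{-67 - 62}}{62550 \left(-67 - 62\right)} = 273553 + \frac{13950 - \frac{139}{-129}}{62550 \left(-129\right)} = 273553 + \frac{1}{62550} \left(- \frac{1}{129}\right) \left(13950 - - \frac{139}{129}\right) = 273553 + \frac{1}{62550} \left(- \frac{1}{129}\right) \left(13950 + \frac{139}{129}\right) = 273553 + \frac{1}{62550} \left(- \frac{1}{129}\right) \frac{1799689}{129} = 273553 - \frac{1799689}{1040894550} = \frac{284739825036461}{1040894550}$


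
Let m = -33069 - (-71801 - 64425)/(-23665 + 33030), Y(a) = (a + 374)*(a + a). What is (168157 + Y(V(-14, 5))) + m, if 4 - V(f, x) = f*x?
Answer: 1886172306/9365 ≈ 2.0141e+5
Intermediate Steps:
V(f, x) = 4 - f*x
Y(a) = 2*a*(374 + a) (Y(a) = (374 + a)*(2*a) = 2*a*(374 + a))
m = -309554959/9365 (m = -33069 - (-136226)/9365 = -33069 - 1*(-136226/9365) = -33069 + 136226/9365 = -309554959/9365 ≈ -33054.)
(168157 + Y(V(-14, 5))) + m = (168157 + 2*(4 - 1*(-14)*5)*(374 + (4 - 1*(-14)*5))) - 309554959/9365 = (168157 + 2*(4 + 70)*(374 + (4 + 70))) - 309554959/9365 = (168157 + 2*74*(374 + 74)) - 309554959/9365 = (168157 + 2*74*448) - 309554959/9365 = (168157 + 66304) - 309554959/9365 = 234461 - 309554959/9365 = 1886172306/9365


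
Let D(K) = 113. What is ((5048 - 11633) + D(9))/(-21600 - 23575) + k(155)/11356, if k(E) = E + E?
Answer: 43750141/256503650 ≈ 0.17056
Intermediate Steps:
k(E) = 2*E
((5048 - 11633) + D(9))/(-21600 - 23575) + k(155)/11356 = ((5048 - 11633) + 113)/(-21600 - 23575) + (2*155)/11356 = (-6585 + 113)/(-45175) + 310*(1/11356) = -6472*(-1/45175) + 155/5678 = 6472/45175 + 155/5678 = 43750141/256503650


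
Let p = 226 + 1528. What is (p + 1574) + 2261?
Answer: 5589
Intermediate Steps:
p = 1754
(p + 1574) + 2261 = (1754 + 1574) + 2261 = 3328 + 2261 = 5589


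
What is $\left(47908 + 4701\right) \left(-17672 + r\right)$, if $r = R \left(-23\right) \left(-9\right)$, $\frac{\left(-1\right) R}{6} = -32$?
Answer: $1161185848$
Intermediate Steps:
$R = 192$ ($R = \left(-6\right) \left(-32\right) = 192$)
$r = 39744$ ($r = 192 \left(-23\right) \left(-9\right) = \left(-4416\right) \left(-9\right) = 39744$)
$\left(47908 + 4701\right) \left(-17672 + r\right) = \left(47908 + 4701\right) \left(-17672 + 39744\right) = 52609 \cdot 22072 = 1161185848$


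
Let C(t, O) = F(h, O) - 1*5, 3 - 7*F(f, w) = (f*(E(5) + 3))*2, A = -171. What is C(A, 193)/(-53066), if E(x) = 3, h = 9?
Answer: 10/26533 ≈ 0.00037689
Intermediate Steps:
F(f, w) = 3/7 - 12*f/7 (F(f, w) = 3/7 - f*(3 + 3)*2/7 = 3/7 - f*6*2/7 = 3/7 - 6*f*2/7 = 3/7 - 12*f/7)
C(t, O) = -20 (C(t, O) = (3/7 - 12/7*9) - 1*5 = (3/7 - 108/7) - 5 = -15 - 5 = -20)
C(A, 193)/(-53066) = -20/(-53066) = -20*(-1/53066) = 10/26533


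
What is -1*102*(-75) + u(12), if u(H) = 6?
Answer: 7656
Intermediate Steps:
-1*102*(-75) + u(12) = -1*102*(-75) + 6 = -102*(-75) + 6 = 7650 + 6 = 7656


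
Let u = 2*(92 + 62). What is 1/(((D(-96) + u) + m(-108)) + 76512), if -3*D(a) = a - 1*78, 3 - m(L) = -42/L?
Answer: 18/1383851 ≈ 1.3007e-5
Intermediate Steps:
m(L) = 3 + 42/L (m(L) = 3 - (-42)/L = 3 + 42/L)
u = 308 (u = 2*154 = 308)
D(a) = 26 - a/3 (D(a) = -(a - 1*78)/3 = -(a - 78)/3 = -(-78 + a)/3 = 26 - a/3)
1/(((D(-96) + u) + m(-108)) + 76512) = 1/((((26 - ⅓*(-96)) + 308) + (3 + 42/(-108))) + 76512) = 1/((((26 + 32) + 308) + (3 + 42*(-1/108))) + 76512) = 1/(((58 + 308) + (3 - 7/18)) + 76512) = 1/((366 + 47/18) + 76512) = 1/(6635/18 + 76512) = 1/(1383851/18) = 18/1383851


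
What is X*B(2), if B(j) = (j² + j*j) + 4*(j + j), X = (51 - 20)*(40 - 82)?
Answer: -31248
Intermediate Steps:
X = -1302 (X = 31*(-42) = -1302)
B(j) = 2*j² + 8*j (B(j) = (j² + j²) + 4*(2*j) = 2*j² + 8*j)
X*B(2) = -2604*2*(4 + 2) = -2604*2*6 = -1302*24 = -31248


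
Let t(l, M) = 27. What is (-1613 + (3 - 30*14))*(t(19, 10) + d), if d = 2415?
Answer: -4957260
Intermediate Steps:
(-1613 + (3 - 30*14))*(t(19, 10) + d) = (-1613 + (3 - 30*14))*(27 + 2415) = (-1613 + (3 - 420))*2442 = (-1613 - 417)*2442 = -2030*2442 = -4957260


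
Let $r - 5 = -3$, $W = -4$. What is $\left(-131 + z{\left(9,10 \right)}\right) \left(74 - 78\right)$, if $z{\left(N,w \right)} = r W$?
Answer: $556$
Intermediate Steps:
$r = 2$ ($r = 5 - 3 = 2$)
$z{\left(N,w \right)} = -8$ ($z{\left(N,w \right)} = 2 \left(-4\right) = -8$)
$\left(-131 + z{\left(9,10 \right)}\right) \left(74 - 78\right) = \left(-131 - 8\right) \left(74 - 78\right) = \left(-139\right) \left(-4\right) = 556$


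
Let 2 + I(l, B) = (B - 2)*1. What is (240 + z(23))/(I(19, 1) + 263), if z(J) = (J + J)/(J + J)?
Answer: 241/260 ≈ 0.92692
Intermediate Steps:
z(J) = 1 (z(J) = (2*J)/((2*J)) = (2*J)*(1/(2*J)) = 1)
I(l, B) = -4 + B (I(l, B) = -2 + (B - 2)*1 = -2 + (-2 + B)*1 = -2 + (-2 + B) = -4 + B)
(240 + z(23))/(I(19, 1) + 263) = (240 + 1)/((-4 + 1) + 263) = 241/(-3 + 263) = 241/260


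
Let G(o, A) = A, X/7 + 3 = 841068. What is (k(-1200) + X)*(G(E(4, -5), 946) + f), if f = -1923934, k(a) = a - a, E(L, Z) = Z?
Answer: -11321505315540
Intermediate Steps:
X = 5887455 (X = -21 + 7*841068 = -21 + 5887476 = 5887455)
k(a) = 0
(k(-1200) + X)*(G(E(4, -5), 946) + f) = (0 + 5887455)*(946 - 1923934) = 5887455*(-1922988) = -11321505315540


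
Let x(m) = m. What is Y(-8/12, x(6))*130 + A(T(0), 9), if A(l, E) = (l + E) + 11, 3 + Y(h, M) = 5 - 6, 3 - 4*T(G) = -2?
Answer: -1995/4 ≈ -498.75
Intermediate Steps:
T(G) = 5/4 (T(G) = ¾ - ¼*(-2) = ¾ + ½ = 5/4)
Y(h, M) = -4 (Y(h, M) = -3 + (5 - 6) = -3 - 1 = -4)
A(l, E) = 11 + E + l (A(l, E) = (E + l) + 11 = 11 + E + l)
Y(-8/12, x(6))*130 + A(T(0), 9) = -4*130 + (11 + 9 + 5/4) = -520 + 85/4 = -1995/4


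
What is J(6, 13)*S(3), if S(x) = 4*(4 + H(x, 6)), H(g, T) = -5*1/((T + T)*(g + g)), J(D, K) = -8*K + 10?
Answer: -13301/9 ≈ -1477.9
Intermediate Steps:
J(D, K) = 10 - 8*K
H(g, T) = -5/(4*T*g) (H(g, T) = -5*1/(4*T*g) = -5/(4*T*g))
S(x) = 16 - 5/(6*x) (S(x) = 4*(4 - 5/4/(6*x)) = 4*(4 - 5/4*⅙/x) = 4*(4 - 5/(24*x)) = 16 - 5/(6*x))
J(6, 13)*S(3) = (10 - 8*13)*(16 - ⅚/3) = (10 - 104)*(16 - ⅚*⅓) = -94*(16 - 5/18) = -94*283/18 = -13301/9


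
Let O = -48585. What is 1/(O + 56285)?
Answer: 1/7700 ≈ 0.00012987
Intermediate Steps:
1/(O + 56285) = 1/(-48585 + 56285) = 1/7700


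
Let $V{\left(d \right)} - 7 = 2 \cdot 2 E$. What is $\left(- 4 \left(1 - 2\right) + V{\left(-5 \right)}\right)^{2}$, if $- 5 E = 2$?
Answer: $\frac{2209}{25} \approx 88.36$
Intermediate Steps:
$E = - \frac{2}{5}$ ($E = \left(- \frac{1}{5}\right) 2 = - \frac{2}{5} \approx -0.4$)
$V{\left(d \right)} = \frac{27}{5}$ ($V{\left(d \right)} = 7 + 2 \cdot 2 \left(- \frac{2}{5}\right) = 7 + 4 \left(- \frac{2}{5}\right) = 7 - \frac{8}{5} = \frac{27}{5}$)
$\left(- 4 \left(1 - 2\right) + V{\left(-5 \right)}\right)^{2} = \left(- 4 \left(1 - 2\right) + \frac{27}{5}\right)^{2} = \left(\left(-4\right) \left(-1\right) + \frac{27}{5}\right)^{2} = \left(4 + \frac{27}{5}\right)^{2} = \left(\frac{47}{5}\right)^{2} = \frac{2209}{25}$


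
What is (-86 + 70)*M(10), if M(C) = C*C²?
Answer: -16000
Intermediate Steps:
M(C) = C³
(-86 + 70)*M(10) = (-86 + 70)*10³ = -16*1000 = -16000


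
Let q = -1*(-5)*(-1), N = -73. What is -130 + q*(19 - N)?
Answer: -590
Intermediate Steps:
q = -5 (q = 5*(-1) = -5)
-130 + q*(19 - N) = -130 - 5*(19 - 1*(-73)) = -130 - 5*(19 + 73) = -130 - 5*92 = -130 - 460 = -590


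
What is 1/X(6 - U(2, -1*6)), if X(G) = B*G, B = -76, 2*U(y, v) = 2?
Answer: -1/380 ≈ -0.0026316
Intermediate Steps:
U(y, v) = 1 (U(y, v) = (½)*2 = 1)
X(G) = -76*G
1/X(6 - U(2, -1*6)) = 1/(-76*(6 - 1*1)) = 1/(-76*(6 - 1)) = 1/(-76*5) = 1/(-380) = -1/380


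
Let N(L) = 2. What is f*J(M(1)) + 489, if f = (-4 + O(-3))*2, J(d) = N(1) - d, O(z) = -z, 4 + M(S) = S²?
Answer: 479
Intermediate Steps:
M(S) = -4 + S²
J(d) = 2 - d
f = -2 (f = (-4 - 1*(-3))*2 = (-4 + 3)*2 = -1*2 = -2)
f*J(M(1)) + 489 = -2*(2 - (-4 + 1²)) + 489 = -2*(2 - (-4 + 1)) + 489 = -2*(2 - 1*(-3)) + 489 = -2*(2 + 3) + 489 = -2*5 + 489 = -10 + 489 = 479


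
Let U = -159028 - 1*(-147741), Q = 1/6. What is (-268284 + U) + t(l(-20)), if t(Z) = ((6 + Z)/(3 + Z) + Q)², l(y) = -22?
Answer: -3633291491/12996 ≈ -2.7957e+5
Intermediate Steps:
Q = ⅙ ≈ 0.16667
t(Z) = (⅙ + (6 + Z)/(3 + Z))² (t(Z) = ((6 + Z)/(3 + Z) + ⅙)² = (⅙ + (6 + Z)/(3 + Z))²)
U = -11287 (U = -159028 + 147741 = -11287)
(-268284 + U) + t(l(-20)) = (-268284 - 11287) + (39 + 7*(-22))²/(36*(3 - 22)²) = -279571 + (1/36)*(39 - 154)²/(-19)² = -279571 + (1/36)*(1/361)*(-115)² = -279571 + (1/36)*(1/361)*13225 = -279571 + 13225/12996 = -3633291491/12996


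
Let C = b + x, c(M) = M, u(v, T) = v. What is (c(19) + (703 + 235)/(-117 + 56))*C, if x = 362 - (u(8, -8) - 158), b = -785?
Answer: -60333/61 ≈ -989.07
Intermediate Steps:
x = 512 (x = 362 - (8 - 158) = 362 - 1*(-150) = 362 + 150 = 512)
C = -273 (C = -785 + 512 = -273)
(c(19) + (703 + 235)/(-117 + 56))*C = (19 + (703 + 235)/(-117 + 56))*(-273) = (19 + 938/(-61))*(-273) = (19 + 938*(-1/61))*(-273) = (19 - 938/61)*(-273) = (221/61)*(-273) = -60333/61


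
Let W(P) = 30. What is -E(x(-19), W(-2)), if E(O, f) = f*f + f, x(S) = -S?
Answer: -930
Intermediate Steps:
E(O, f) = f + f**2 (E(O, f) = f**2 + f = f + f**2)
-E(x(-19), W(-2)) = -30*(1 + 30) = -30*31 = -1*930 = -930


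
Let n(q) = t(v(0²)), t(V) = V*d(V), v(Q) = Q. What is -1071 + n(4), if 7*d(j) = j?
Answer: -1071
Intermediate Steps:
d(j) = j/7
t(V) = V²/7 (t(V) = V*(V/7) = V²/7)
n(q) = 0 (n(q) = (0²)²/7 = (⅐)*0² = (⅐)*0 = 0)
-1071 + n(4) = -1071 + 0 = -1071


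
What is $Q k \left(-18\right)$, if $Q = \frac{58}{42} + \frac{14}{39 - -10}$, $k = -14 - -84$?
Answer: $-2100$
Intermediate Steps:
$k = 70$ ($k = -14 + 84 = 70$)
$Q = \frac{5}{3}$ ($Q = 58 \cdot \frac{1}{42} + \frac{14}{39 + 10} = \frac{29}{21} + \frac{14}{49} = \frac{29}{21} + 14 \cdot \frac{1}{49} = \frac{29}{21} + \frac{2}{7} = \frac{5}{3} \approx 1.6667$)
$Q k \left(-18\right) = \frac{5}{3} \cdot 70 \left(-18\right) = \frac{350}{3} \left(-18\right) = -2100$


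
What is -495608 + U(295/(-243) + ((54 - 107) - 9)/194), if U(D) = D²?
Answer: -275354553578024/555592041 ≈ -4.9561e+5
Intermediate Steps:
-495608 + U(295/(-243) + ((54 - 107) - 9)/194) = -495608 + (295/(-243) + ((54 - 107) - 9)/194)² = -495608 + (295*(-1/243) + (-53 - 9)*(1/194))² = -495608 + (-295/243 - 62*1/194)² = -495608 + (-295/243 - 31/97)² = -495608 + (-36148/23571)² = -495608 + 1306677904/555592041 = -275354553578024/555592041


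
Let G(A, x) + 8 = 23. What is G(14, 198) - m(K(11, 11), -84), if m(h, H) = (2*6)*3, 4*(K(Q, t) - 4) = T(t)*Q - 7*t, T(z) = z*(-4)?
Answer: -21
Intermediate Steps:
T(z) = -4*z
G(A, x) = 15 (G(A, x) = -8 + 23 = 15)
K(Q, t) = 4 - 7*t/4 - Q*t (K(Q, t) = 4 + ((-4*t)*Q - 7*t)/4 = 4 + (-4*Q*t - 7*t)/4 = 4 + (-7*t - 4*Q*t)/4 = 4 + (-7*t/4 - Q*t) = 4 - 7*t/4 - Q*t)
m(h, H) = 36 (m(h, H) = 12*3 = 36)
G(14, 198) - m(K(11, 11), -84) = 15 - 1*36 = 15 - 36 = -21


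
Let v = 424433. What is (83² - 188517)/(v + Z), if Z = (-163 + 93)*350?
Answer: -181628/399933 ≈ -0.45415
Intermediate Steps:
Z = -24500 (Z = -70*350 = -24500)
(83² - 188517)/(v + Z) = (83² - 188517)/(424433 - 24500) = (6889 - 188517)/399933 = -181628*1/399933 = -181628/399933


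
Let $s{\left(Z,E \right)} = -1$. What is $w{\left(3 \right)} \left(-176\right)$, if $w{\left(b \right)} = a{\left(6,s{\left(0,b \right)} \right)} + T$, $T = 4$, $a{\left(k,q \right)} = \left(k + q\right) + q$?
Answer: $-1408$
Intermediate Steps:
$a{\left(k,q \right)} = k + 2 q$
$w{\left(b \right)} = 8$ ($w{\left(b \right)} = \left(6 + 2 \left(-1\right)\right) + 4 = \left(6 - 2\right) + 4 = 4 + 4 = 8$)
$w{\left(3 \right)} \left(-176\right) = 8 \left(-176\right) = -1408$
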